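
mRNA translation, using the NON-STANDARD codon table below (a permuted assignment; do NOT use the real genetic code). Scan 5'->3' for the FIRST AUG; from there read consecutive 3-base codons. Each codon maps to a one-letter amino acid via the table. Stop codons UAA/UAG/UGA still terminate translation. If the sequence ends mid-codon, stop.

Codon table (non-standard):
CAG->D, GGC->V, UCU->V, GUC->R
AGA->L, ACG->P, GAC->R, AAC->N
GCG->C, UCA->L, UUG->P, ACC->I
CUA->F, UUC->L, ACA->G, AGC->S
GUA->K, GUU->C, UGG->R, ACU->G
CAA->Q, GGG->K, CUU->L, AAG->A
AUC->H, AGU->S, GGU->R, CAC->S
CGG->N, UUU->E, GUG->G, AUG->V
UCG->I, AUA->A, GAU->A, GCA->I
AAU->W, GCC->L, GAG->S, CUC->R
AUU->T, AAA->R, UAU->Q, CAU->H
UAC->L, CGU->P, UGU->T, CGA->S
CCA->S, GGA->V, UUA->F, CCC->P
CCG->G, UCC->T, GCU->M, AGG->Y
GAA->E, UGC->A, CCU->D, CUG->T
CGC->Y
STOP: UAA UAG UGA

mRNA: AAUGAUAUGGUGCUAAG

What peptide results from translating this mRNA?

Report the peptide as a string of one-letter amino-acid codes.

Answer: VARA

Derivation:
start AUG at pos 1
pos 1: AUG -> V; peptide=V
pos 4: AUA -> A; peptide=VA
pos 7: UGG -> R; peptide=VAR
pos 10: UGC -> A; peptide=VARA
pos 13: UAA -> STOP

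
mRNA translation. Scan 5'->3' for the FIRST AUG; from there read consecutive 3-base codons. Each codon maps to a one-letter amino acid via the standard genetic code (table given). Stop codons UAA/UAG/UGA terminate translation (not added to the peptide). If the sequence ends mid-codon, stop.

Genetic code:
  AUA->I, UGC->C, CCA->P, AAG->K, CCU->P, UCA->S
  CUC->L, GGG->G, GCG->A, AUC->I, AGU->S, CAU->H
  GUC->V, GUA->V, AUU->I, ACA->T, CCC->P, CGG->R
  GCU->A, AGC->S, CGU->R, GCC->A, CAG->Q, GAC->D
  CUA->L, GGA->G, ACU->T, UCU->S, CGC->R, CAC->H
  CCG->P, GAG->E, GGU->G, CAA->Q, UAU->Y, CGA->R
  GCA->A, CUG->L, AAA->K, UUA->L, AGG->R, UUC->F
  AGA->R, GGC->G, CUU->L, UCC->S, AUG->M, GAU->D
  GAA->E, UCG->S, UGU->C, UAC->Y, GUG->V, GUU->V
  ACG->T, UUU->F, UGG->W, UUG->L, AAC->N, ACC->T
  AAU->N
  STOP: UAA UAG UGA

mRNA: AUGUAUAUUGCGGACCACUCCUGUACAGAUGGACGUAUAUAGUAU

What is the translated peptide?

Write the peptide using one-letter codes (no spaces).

Answer: MYIADHSCTDGRI

Derivation:
start AUG at pos 0
pos 0: AUG -> M; peptide=M
pos 3: UAU -> Y; peptide=MY
pos 6: AUU -> I; peptide=MYI
pos 9: GCG -> A; peptide=MYIA
pos 12: GAC -> D; peptide=MYIAD
pos 15: CAC -> H; peptide=MYIADH
pos 18: UCC -> S; peptide=MYIADHS
pos 21: UGU -> C; peptide=MYIADHSC
pos 24: ACA -> T; peptide=MYIADHSCT
pos 27: GAU -> D; peptide=MYIADHSCTD
pos 30: GGA -> G; peptide=MYIADHSCTDG
pos 33: CGU -> R; peptide=MYIADHSCTDGR
pos 36: AUA -> I; peptide=MYIADHSCTDGRI
pos 39: UAG -> STOP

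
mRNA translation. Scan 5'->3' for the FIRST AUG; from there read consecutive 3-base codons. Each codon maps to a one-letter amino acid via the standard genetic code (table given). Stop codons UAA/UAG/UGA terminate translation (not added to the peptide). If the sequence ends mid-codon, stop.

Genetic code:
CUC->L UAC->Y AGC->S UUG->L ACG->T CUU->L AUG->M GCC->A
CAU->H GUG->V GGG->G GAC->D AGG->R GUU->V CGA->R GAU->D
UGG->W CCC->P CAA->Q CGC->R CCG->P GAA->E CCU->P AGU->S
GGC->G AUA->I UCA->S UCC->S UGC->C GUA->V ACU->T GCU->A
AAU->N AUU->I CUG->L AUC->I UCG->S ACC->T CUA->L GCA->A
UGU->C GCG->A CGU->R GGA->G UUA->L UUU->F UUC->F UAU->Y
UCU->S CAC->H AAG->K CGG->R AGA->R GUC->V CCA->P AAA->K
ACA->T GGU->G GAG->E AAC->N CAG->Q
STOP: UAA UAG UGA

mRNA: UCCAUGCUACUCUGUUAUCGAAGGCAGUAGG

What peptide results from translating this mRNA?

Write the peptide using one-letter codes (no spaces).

start AUG at pos 3
pos 3: AUG -> M; peptide=M
pos 6: CUA -> L; peptide=ML
pos 9: CUC -> L; peptide=MLL
pos 12: UGU -> C; peptide=MLLC
pos 15: UAU -> Y; peptide=MLLCY
pos 18: CGA -> R; peptide=MLLCYR
pos 21: AGG -> R; peptide=MLLCYRR
pos 24: CAG -> Q; peptide=MLLCYRRQ
pos 27: UAG -> STOP

Answer: MLLCYRRQ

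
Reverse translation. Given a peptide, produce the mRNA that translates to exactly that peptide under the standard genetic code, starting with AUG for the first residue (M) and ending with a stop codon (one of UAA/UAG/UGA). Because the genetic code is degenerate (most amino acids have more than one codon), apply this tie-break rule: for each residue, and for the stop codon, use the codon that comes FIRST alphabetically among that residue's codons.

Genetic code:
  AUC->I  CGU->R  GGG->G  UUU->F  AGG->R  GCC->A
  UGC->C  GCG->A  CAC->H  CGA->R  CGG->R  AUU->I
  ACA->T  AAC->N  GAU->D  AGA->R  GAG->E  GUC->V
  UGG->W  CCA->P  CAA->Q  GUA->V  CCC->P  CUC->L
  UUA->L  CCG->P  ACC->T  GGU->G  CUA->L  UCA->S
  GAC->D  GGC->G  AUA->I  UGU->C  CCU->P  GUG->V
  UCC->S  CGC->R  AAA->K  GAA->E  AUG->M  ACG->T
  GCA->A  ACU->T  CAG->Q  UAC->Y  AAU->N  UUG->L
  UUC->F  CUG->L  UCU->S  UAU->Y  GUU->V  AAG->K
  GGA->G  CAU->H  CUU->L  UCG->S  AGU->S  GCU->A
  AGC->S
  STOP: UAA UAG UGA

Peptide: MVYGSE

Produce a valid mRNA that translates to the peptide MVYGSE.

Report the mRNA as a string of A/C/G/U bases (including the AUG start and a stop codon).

residue 1: M -> AUG (start codon)
residue 2: V codons sorted = GUA,GUC,GUG,GUU -> pick first = GUA
residue 3: Y codons sorted = UAC,UAU -> pick first = UAC
residue 4: G codons sorted = GGA,GGC,GGG,GGU -> pick first = GGA
residue 5: S codons sorted = AGC,AGU,UCA,UCC,UCG,UCU -> pick first = AGC
residue 6: E codons sorted = GAA,GAG -> pick first = GAA
terminator: stop codons sorted = UAA,UAG,UGA -> pick first = UAA

Answer: mRNA: AUGGUAUACGGAAGCGAAUAA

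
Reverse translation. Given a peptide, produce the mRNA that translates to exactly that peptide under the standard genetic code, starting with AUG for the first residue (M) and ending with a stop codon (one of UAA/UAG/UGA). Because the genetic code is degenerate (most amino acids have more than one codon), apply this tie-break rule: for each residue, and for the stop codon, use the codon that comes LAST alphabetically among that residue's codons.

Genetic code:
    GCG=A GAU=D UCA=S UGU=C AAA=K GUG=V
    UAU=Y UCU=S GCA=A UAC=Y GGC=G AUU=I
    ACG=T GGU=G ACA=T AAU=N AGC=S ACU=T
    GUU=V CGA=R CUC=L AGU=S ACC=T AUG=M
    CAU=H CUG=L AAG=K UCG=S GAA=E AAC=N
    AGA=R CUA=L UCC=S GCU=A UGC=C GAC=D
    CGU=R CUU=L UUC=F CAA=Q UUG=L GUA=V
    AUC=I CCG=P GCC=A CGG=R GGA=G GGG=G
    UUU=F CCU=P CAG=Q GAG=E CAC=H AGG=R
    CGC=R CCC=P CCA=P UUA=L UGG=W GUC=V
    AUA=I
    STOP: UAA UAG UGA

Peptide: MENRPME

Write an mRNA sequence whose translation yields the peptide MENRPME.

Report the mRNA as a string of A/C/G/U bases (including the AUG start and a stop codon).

residue 1: M -> AUG (start codon)
residue 2: E codons sorted = GAA,GAG -> pick last = GAG
residue 3: N codons sorted = AAC,AAU -> pick last = AAU
residue 4: R codons sorted = AGA,AGG,CGA,CGC,CGG,CGU -> pick last = CGU
residue 5: P codons sorted = CCA,CCC,CCG,CCU -> pick last = CCU
residue 6: M -> AUG (only codon)
residue 7: E codons sorted = GAA,GAG -> pick last = GAG
terminator: stop codons sorted = UAA,UAG,UGA -> pick last = UGA

Answer: mRNA: AUGGAGAAUCGUCCUAUGGAGUGA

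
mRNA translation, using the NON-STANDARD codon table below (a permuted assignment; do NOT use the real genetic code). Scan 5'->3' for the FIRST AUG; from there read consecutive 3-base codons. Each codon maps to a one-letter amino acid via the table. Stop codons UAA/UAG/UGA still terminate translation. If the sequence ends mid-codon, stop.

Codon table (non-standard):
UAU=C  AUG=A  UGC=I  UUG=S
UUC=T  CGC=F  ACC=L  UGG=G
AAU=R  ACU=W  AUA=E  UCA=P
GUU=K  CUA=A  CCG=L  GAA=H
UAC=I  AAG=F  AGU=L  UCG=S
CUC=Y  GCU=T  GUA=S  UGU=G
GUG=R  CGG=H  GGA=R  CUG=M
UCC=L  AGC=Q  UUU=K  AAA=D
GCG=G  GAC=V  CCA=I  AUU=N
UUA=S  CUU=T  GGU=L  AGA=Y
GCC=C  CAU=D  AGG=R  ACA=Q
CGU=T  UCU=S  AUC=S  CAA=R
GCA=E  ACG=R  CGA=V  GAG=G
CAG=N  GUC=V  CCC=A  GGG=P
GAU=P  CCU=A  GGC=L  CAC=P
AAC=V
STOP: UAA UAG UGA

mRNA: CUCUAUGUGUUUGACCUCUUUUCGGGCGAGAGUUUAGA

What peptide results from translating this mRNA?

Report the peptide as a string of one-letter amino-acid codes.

Answer: AGSLSKHGYK

Derivation:
start AUG at pos 4
pos 4: AUG -> A; peptide=A
pos 7: UGU -> G; peptide=AG
pos 10: UUG -> S; peptide=AGS
pos 13: ACC -> L; peptide=AGSL
pos 16: UCU -> S; peptide=AGSLS
pos 19: UUU -> K; peptide=AGSLSK
pos 22: CGG -> H; peptide=AGSLSKH
pos 25: GCG -> G; peptide=AGSLSKHG
pos 28: AGA -> Y; peptide=AGSLSKHGY
pos 31: GUU -> K; peptide=AGSLSKHGYK
pos 34: UAG -> STOP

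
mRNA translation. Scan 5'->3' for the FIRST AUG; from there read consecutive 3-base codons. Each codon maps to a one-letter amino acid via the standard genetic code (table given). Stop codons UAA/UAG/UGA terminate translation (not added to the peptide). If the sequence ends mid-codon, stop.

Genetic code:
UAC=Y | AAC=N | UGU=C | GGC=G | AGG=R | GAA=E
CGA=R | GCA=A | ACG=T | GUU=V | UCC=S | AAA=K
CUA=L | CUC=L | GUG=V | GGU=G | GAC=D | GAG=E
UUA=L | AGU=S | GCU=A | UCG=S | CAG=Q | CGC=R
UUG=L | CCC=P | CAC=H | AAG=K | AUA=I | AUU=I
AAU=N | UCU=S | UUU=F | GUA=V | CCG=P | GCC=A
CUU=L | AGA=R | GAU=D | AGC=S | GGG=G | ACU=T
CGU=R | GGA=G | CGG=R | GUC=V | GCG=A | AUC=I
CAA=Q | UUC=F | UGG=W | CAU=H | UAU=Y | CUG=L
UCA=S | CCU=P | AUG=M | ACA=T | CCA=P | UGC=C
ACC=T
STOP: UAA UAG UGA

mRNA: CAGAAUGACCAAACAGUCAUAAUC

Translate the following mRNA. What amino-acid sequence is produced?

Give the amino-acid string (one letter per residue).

start AUG at pos 4
pos 4: AUG -> M; peptide=M
pos 7: ACC -> T; peptide=MT
pos 10: AAA -> K; peptide=MTK
pos 13: CAG -> Q; peptide=MTKQ
pos 16: UCA -> S; peptide=MTKQS
pos 19: UAA -> STOP

Answer: MTKQS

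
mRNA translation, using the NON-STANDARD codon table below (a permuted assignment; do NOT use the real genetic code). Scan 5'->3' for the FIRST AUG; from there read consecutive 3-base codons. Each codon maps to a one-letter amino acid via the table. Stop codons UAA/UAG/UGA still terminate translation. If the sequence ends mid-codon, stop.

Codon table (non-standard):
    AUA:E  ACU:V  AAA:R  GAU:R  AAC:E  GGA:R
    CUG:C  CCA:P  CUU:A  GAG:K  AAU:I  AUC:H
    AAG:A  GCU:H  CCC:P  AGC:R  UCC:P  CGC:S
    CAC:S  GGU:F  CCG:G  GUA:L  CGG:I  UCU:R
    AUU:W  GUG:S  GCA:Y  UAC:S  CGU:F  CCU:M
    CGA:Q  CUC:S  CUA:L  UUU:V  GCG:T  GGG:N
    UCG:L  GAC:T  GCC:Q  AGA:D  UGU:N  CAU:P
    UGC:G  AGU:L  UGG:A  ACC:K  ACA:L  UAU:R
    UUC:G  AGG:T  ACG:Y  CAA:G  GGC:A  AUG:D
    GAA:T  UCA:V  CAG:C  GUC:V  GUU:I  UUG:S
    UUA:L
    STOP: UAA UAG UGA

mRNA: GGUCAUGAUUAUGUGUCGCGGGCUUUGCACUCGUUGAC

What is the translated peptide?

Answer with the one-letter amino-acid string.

start AUG at pos 4
pos 4: AUG -> D; peptide=D
pos 7: AUU -> W; peptide=DW
pos 10: AUG -> D; peptide=DWD
pos 13: UGU -> N; peptide=DWDN
pos 16: CGC -> S; peptide=DWDNS
pos 19: GGG -> N; peptide=DWDNSN
pos 22: CUU -> A; peptide=DWDNSNA
pos 25: UGC -> G; peptide=DWDNSNAG
pos 28: ACU -> V; peptide=DWDNSNAGV
pos 31: CGU -> F; peptide=DWDNSNAGVF
pos 34: UGA -> STOP

Answer: DWDNSNAGVF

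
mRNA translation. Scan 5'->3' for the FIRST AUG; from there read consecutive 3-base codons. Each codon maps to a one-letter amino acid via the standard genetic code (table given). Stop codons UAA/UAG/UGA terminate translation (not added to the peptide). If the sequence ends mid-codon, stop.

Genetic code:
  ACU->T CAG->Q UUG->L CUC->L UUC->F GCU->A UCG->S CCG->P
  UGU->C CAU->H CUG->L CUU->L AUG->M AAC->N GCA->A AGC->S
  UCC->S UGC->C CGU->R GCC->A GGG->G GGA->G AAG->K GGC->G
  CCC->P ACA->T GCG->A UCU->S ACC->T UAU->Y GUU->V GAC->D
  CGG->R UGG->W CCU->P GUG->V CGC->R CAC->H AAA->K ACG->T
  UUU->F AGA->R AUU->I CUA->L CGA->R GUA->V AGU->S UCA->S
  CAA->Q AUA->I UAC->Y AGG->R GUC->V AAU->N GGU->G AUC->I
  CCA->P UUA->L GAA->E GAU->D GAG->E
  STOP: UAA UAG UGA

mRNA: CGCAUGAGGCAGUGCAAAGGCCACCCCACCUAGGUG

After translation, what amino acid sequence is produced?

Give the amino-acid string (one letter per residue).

Answer: MRQCKGHPT

Derivation:
start AUG at pos 3
pos 3: AUG -> M; peptide=M
pos 6: AGG -> R; peptide=MR
pos 9: CAG -> Q; peptide=MRQ
pos 12: UGC -> C; peptide=MRQC
pos 15: AAA -> K; peptide=MRQCK
pos 18: GGC -> G; peptide=MRQCKG
pos 21: CAC -> H; peptide=MRQCKGH
pos 24: CCC -> P; peptide=MRQCKGHP
pos 27: ACC -> T; peptide=MRQCKGHPT
pos 30: UAG -> STOP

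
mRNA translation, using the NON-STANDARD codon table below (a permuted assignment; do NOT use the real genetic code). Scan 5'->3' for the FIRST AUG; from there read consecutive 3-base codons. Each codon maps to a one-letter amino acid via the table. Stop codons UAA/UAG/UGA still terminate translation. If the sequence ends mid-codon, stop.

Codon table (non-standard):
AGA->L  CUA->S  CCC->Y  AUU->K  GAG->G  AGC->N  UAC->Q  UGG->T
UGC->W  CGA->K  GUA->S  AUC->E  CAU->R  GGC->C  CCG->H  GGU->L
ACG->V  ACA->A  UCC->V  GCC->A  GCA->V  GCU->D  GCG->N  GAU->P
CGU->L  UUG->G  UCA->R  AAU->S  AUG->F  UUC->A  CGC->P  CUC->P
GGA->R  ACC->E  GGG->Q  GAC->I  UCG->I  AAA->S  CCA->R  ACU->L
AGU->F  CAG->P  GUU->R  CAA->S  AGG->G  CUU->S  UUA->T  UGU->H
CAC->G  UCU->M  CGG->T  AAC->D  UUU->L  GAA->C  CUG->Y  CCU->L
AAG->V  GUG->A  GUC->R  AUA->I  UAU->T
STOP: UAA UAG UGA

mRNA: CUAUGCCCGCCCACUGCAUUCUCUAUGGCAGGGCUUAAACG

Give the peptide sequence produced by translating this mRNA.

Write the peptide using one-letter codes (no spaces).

Answer: FYAGWKPTCGD

Derivation:
start AUG at pos 2
pos 2: AUG -> F; peptide=F
pos 5: CCC -> Y; peptide=FY
pos 8: GCC -> A; peptide=FYA
pos 11: CAC -> G; peptide=FYAG
pos 14: UGC -> W; peptide=FYAGW
pos 17: AUU -> K; peptide=FYAGWK
pos 20: CUC -> P; peptide=FYAGWKP
pos 23: UAU -> T; peptide=FYAGWKPT
pos 26: GGC -> C; peptide=FYAGWKPTC
pos 29: AGG -> G; peptide=FYAGWKPTCG
pos 32: GCU -> D; peptide=FYAGWKPTCGD
pos 35: UAA -> STOP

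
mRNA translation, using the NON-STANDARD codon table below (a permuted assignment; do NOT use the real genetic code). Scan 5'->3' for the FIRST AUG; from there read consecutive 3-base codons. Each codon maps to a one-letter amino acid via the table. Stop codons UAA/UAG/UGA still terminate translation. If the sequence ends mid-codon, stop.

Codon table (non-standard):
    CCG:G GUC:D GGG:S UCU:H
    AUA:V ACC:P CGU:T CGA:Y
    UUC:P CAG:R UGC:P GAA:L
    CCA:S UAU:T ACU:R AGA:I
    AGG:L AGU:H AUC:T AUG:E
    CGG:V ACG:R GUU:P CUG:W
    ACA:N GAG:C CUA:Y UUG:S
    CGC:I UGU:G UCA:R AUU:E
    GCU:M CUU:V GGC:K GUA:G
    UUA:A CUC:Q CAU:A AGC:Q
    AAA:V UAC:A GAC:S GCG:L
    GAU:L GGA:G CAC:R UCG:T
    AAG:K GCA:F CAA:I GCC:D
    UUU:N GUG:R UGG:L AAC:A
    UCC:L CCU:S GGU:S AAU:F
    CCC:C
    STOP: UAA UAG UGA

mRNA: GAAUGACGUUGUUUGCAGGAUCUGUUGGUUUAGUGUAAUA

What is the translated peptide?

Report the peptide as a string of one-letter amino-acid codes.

Answer: ERSNFGHPSAR

Derivation:
start AUG at pos 2
pos 2: AUG -> E; peptide=E
pos 5: ACG -> R; peptide=ER
pos 8: UUG -> S; peptide=ERS
pos 11: UUU -> N; peptide=ERSN
pos 14: GCA -> F; peptide=ERSNF
pos 17: GGA -> G; peptide=ERSNFG
pos 20: UCU -> H; peptide=ERSNFGH
pos 23: GUU -> P; peptide=ERSNFGHP
pos 26: GGU -> S; peptide=ERSNFGHPS
pos 29: UUA -> A; peptide=ERSNFGHPSA
pos 32: GUG -> R; peptide=ERSNFGHPSAR
pos 35: UAA -> STOP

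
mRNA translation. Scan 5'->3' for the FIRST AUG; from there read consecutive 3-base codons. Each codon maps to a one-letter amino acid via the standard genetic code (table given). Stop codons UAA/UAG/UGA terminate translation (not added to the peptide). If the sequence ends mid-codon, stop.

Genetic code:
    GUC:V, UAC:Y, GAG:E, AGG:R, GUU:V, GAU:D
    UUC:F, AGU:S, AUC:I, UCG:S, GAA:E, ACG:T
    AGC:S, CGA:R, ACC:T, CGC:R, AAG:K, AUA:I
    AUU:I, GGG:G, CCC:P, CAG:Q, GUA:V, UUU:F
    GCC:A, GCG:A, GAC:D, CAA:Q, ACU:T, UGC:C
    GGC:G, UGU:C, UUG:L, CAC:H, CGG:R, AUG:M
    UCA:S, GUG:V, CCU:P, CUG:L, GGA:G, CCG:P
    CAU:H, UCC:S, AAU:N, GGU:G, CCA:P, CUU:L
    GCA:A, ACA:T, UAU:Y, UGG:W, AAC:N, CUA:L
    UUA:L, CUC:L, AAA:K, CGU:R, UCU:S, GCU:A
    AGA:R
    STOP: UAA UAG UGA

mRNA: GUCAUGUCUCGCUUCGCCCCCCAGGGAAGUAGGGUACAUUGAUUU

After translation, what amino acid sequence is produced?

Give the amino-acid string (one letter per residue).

Answer: MSRFAPQGSRVH

Derivation:
start AUG at pos 3
pos 3: AUG -> M; peptide=M
pos 6: UCU -> S; peptide=MS
pos 9: CGC -> R; peptide=MSR
pos 12: UUC -> F; peptide=MSRF
pos 15: GCC -> A; peptide=MSRFA
pos 18: CCC -> P; peptide=MSRFAP
pos 21: CAG -> Q; peptide=MSRFAPQ
pos 24: GGA -> G; peptide=MSRFAPQG
pos 27: AGU -> S; peptide=MSRFAPQGS
pos 30: AGG -> R; peptide=MSRFAPQGSR
pos 33: GUA -> V; peptide=MSRFAPQGSRV
pos 36: CAU -> H; peptide=MSRFAPQGSRVH
pos 39: UGA -> STOP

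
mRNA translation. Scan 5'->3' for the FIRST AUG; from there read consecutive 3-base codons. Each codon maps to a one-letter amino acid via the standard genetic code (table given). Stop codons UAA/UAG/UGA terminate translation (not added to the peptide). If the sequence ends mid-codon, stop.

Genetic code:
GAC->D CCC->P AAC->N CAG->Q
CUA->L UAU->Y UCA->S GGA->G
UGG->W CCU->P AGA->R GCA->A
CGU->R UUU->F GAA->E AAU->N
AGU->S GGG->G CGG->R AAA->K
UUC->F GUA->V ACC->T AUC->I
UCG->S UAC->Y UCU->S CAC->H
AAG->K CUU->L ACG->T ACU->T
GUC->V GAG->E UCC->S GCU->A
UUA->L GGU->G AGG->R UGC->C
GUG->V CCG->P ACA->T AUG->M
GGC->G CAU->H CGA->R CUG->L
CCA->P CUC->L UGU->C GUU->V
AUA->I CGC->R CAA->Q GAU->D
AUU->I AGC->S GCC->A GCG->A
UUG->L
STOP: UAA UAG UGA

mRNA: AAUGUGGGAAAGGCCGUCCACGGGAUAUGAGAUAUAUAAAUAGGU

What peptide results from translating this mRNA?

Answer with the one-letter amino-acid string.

start AUG at pos 1
pos 1: AUG -> M; peptide=M
pos 4: UGG -> W; peptide=MW
pos 7: GAA -> E; peptide=MWE
pos 10: AGG -> R; peptide=MWER
pos 13: CCG -> P; peptide=MWERP
pos 16: UCC -> S; peptide=MWERPS
pos 19: ACG -> T; peptide=MWERPST
pos 22: GGA -> G; peptide=MWERPSTG
pos 25: UAU -> Y; peptide=MWERPSTGY
pos 28: GAG -> E; peptide=MWERPSTGYE
pos 31: AUA -> I; peptide=MWERPSTGYEI
pos 34: UAU -> Y; peptide=MWERPSTGYEIY
pos 37: AAA -> K; peptide=MWERPSTGYEIYK
pos 40: UAG -> STOP

Answer: MWERPSTGYEIYK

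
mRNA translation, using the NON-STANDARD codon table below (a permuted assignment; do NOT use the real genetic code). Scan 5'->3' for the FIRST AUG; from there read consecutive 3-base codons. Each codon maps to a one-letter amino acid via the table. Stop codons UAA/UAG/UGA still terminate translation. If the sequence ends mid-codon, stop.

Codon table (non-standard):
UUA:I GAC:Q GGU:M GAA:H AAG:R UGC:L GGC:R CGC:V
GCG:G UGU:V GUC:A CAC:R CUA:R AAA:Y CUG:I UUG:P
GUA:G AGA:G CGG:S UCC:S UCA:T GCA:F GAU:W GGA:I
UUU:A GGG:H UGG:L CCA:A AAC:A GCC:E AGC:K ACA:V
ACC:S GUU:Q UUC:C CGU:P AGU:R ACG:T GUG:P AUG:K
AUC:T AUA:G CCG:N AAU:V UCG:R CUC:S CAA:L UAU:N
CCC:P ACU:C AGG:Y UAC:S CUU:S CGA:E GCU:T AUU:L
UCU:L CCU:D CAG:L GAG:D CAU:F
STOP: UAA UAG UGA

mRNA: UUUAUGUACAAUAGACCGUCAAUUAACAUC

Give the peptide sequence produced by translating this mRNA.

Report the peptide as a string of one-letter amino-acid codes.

start AUG at pos 3
pos 3: AUG -> K; peptide=K
pos 6: UAC -> S; peptide=KS
pos 9: AAU -> V; peptide=KSV
pos 12: AGA -> G; peptide=KSVG
pos 15: CCG -> N; peptide=KSVGN
pos 18: UCA -> T; peptide=KSVGNT
pos 21: AUU -> L; peptide=KSVGNTL
pos 24: AAC -> A; peptide=KSVGNTLA
pos 27: AUC -> T; peptide=KSVGNTLAT
pos 30: only 0 nt remain (<3), stop (end of mRNA)

Answer: KSVGNTLAT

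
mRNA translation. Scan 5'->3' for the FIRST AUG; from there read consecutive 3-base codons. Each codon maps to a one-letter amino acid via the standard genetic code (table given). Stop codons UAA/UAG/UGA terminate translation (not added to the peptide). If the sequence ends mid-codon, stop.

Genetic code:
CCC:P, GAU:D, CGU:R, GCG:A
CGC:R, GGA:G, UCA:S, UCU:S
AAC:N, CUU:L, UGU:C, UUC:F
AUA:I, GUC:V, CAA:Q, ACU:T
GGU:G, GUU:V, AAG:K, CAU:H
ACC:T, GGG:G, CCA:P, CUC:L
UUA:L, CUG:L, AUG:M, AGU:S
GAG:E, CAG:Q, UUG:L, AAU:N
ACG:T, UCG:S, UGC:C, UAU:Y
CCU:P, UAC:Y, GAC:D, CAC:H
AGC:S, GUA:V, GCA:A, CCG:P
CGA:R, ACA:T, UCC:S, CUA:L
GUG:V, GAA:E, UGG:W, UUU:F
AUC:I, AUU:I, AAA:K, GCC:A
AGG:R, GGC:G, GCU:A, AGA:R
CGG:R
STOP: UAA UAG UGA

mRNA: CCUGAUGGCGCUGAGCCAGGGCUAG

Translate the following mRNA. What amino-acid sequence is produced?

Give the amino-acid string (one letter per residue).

Answer: MALSQG

Derivation:
start AUG at pos 4
pos 4: AUG -> M; peptide=M
pos 7: GCG -> A; peptide=MA
pos 10: CUG -> L; peptide=MAL
pos 13: AGC -> S; peptide=MALS
pos 16: CAG -> Q; peptide=MALSQ
pos 19: GGC -> G; peptide=MALSQG
pos 22: UAG -> STOP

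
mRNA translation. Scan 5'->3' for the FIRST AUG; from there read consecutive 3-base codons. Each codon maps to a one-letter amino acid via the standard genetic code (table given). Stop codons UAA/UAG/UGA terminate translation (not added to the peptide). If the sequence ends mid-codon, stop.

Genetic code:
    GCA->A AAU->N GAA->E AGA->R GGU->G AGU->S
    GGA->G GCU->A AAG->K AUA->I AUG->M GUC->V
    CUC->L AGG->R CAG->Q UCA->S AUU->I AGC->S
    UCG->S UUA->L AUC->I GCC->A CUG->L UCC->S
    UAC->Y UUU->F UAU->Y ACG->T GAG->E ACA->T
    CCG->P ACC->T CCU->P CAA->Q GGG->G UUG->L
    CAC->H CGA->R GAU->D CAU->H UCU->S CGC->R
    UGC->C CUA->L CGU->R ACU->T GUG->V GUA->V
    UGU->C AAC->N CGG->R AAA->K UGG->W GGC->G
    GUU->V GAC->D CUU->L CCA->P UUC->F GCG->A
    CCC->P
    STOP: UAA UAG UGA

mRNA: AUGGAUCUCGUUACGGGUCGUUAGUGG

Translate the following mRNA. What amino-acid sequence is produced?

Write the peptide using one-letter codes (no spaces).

start AUG at pos 0
pos 0: AUG -> M; peptide=M
pos 3: GAU -> D; peptide=MD
pos 6: CUC -> L; peptide=MDL
pos 9: GUU -> V; peptide=MDLV
pos 12: ACG -> T; peptide=MDLVT
pos 15: GGU -> G; peptide=MDLVTG
pos 18: CGU -> R; peptide=MDLVTGR
pos 21: UAG -> STOP

Answer: MDLVTGR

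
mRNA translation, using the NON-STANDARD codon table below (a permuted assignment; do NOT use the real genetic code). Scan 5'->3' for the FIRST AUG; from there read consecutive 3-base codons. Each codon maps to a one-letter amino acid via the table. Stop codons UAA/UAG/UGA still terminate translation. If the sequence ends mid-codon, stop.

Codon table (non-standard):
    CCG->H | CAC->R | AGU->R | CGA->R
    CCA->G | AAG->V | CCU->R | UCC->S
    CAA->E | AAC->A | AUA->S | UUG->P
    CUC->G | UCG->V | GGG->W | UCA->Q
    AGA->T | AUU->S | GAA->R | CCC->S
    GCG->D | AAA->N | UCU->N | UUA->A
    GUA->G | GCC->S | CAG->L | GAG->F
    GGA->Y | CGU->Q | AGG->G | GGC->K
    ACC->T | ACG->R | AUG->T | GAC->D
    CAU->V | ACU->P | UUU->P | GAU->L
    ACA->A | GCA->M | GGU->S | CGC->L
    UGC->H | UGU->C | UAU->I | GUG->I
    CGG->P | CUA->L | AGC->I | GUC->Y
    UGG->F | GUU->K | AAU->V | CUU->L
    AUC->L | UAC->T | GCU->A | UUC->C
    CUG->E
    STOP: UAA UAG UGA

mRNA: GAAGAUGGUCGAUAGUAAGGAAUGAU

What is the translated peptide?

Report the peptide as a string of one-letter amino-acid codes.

Answer: TYLRVR

Derivation:
start AUG at pos 4
pos 4: AUG -> T; peptide=T
pos 7: GUC -> Y; peptide=TY
pos 10: GAU -> L; peptide=TYL
pos 13: AGU -> R; peptide=TYLR
pos 16: AAG -> V; peptide=TYLRV
pos 19: GAA -> R; peptide=TYLRVR
pos 22: UGA -> STOP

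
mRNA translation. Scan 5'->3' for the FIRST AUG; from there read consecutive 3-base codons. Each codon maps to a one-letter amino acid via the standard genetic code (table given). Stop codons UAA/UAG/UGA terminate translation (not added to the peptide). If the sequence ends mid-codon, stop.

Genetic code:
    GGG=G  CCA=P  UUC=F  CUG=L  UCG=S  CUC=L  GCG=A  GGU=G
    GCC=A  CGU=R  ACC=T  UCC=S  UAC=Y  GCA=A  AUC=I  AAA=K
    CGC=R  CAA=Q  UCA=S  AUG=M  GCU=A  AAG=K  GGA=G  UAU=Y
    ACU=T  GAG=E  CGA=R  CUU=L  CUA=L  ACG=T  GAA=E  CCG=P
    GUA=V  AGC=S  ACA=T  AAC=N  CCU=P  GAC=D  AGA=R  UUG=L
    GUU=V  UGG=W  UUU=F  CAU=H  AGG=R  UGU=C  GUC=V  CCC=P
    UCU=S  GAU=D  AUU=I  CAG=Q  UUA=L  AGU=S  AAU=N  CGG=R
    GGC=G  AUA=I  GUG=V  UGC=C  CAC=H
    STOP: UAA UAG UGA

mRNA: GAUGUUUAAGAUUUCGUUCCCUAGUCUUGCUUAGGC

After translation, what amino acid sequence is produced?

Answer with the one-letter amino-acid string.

start AUG at pos 1
pos 1: AUG -> M; peptide=M
pos 4: UUU -> F; peptide=MF
pos 7: AAG -> K; peptide=MFK
pos 10: AUU -> I; peptide=MFKI
pos 13: UCG -> S; peptide=MFKIS
pos 16: UUC -> F; peptide=MFKISF
pos 19: CCU -> P; peptide=MFKISFP
pos 22: AGU -> S; peptide=MFKISFPS
pos 25: CUU -> L; peptide=MFKISFPSL
pos 28: GCU -> A; peptide=MFKISFPSLA
pos 31: UAG -> STOP

Answer: MFKISFPSLA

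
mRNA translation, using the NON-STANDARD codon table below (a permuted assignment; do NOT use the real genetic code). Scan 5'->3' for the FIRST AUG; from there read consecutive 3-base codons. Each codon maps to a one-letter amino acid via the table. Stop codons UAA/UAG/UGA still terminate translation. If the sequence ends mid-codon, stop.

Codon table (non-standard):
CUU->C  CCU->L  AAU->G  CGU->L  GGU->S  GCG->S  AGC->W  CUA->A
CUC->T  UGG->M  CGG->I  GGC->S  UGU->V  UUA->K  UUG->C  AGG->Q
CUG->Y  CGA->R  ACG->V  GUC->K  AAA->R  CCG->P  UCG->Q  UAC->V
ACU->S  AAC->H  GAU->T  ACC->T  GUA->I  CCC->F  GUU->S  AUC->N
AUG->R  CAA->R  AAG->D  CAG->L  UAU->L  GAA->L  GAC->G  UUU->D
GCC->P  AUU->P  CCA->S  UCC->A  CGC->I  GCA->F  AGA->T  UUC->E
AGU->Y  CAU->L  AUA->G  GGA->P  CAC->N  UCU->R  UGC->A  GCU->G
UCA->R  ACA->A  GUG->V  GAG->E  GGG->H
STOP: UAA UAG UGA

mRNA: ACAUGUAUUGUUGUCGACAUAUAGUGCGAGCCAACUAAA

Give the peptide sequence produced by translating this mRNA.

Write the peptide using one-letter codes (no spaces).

Answer: RLVVRLGVRPH

Derivation:
start AUG at pos 2
pos 2: AUG -> R; peptide=R
pos 5: UAU -> L; peptide=RL
pos 8: UGU -> V; peptide=RLV
pos 11: UGU -> V; peptide=RLVV
pos 14: CGA -> R; peptide=RLVVR
pos 17: CAU -> L; peptide=RLVVRL
pos 20: AUA -> G; peptide=RLVVRLG
pos 23: GUG -> V; peptide=RLVVRLGV
pos 26: CGA -> R; peptide=RLVVRLGVR
pos 29: GCC -> P; peptide=RLVVRLGVRP
pos 32: AAC -> H; peptide=RLVVRLGVRPH
pos 35: UAA -> STOP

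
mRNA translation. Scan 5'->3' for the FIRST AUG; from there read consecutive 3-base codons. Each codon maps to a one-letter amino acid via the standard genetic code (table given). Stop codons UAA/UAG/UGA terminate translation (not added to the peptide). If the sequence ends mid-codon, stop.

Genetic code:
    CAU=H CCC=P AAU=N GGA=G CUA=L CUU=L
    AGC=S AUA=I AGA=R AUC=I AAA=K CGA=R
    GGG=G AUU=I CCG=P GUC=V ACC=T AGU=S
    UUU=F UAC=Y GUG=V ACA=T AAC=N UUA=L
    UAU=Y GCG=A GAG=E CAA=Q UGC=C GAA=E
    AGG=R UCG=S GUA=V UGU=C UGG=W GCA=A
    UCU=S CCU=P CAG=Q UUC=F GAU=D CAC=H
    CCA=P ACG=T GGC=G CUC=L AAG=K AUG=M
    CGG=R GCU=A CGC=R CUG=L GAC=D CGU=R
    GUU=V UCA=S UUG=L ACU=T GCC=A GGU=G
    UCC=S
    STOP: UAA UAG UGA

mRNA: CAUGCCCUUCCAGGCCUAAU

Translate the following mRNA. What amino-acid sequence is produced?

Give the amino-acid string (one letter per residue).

start AUG at pos 1
pos 1: AUG -> M; peptide=M
pos 4: CCC -> P; peptide=MP
pos 7: UUC -> F; peptide=MPF
pos 10: CAG -> Q; peptide=MPFQ
pos 13: GCC -> A; peptide=MPFQA
pos 16: UAA -> STOP

Answer: MPFQA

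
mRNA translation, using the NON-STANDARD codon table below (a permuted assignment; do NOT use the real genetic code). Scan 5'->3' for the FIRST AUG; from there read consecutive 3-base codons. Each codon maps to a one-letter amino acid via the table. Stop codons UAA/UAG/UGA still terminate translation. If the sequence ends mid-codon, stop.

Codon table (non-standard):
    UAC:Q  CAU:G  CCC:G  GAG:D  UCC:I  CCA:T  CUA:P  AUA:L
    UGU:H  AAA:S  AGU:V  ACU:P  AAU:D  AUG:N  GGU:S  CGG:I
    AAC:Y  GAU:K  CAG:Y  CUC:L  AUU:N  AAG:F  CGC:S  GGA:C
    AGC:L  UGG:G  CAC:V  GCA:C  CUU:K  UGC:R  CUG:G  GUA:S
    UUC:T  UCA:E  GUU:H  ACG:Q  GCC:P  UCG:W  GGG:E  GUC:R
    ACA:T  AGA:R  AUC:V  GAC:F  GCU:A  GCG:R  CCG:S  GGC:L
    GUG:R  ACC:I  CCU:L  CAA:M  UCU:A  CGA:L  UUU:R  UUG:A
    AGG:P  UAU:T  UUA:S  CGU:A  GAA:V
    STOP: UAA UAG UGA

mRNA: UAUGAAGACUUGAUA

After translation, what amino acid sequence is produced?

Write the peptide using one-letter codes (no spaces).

start AUG at pos 1
pos 1: AUG -> N; peptide=N
pos 4: AAG -> F; peptide=NF
pos 7: ACU -> P; peptide=NFP
pos 10: UGA -> STOP

Answer: NFP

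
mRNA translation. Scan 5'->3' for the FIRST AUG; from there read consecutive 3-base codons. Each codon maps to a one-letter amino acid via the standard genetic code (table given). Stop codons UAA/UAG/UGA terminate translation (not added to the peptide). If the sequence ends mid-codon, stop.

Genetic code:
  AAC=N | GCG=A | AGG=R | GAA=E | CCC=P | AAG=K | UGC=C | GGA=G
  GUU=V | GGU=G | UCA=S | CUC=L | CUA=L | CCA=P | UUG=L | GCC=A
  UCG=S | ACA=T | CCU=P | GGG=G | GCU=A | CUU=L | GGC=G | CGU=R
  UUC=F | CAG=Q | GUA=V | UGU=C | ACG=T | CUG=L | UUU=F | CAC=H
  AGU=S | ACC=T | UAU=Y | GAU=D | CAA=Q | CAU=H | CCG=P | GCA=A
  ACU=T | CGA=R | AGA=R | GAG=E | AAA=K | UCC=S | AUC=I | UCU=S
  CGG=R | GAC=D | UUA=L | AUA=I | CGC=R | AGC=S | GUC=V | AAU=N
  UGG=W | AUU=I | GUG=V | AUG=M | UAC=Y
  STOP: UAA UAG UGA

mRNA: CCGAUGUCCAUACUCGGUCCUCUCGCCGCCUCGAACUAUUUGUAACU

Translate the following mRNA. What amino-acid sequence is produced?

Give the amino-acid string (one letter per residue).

Answer: MSILGPLAASNYL

Derivation:
start AUG at pos 3
pos 3: AUG -> M; peptide=M
pos 6: UCC -> S; peptide=MS
pos 9: AUA -> I; peptide=MSI
pos 12: CUC -> L; peptide=MSIL
pos 15: GGU -> G; peptide=MSILG
pos 18: CCU -> P; peptide=MSILGP
pos 21: CUC -> L; peptide=MSILGPL
pos 24: GCC -> A; peptide=MSILGPLA
pos 27: GCC -> A; peptide=MSILGPLAA
pos 30: UCG -> S; peptide=MSILGPLAAS
pos 33: AAC -> N; peptide=MSILGPLAASN
pos 36: UAU -> Y; peptide=MSILGPLAASNY
pos 39: UUG -> L; peptide=MSILGPLAASNYL
pos 42: UAA -> STOP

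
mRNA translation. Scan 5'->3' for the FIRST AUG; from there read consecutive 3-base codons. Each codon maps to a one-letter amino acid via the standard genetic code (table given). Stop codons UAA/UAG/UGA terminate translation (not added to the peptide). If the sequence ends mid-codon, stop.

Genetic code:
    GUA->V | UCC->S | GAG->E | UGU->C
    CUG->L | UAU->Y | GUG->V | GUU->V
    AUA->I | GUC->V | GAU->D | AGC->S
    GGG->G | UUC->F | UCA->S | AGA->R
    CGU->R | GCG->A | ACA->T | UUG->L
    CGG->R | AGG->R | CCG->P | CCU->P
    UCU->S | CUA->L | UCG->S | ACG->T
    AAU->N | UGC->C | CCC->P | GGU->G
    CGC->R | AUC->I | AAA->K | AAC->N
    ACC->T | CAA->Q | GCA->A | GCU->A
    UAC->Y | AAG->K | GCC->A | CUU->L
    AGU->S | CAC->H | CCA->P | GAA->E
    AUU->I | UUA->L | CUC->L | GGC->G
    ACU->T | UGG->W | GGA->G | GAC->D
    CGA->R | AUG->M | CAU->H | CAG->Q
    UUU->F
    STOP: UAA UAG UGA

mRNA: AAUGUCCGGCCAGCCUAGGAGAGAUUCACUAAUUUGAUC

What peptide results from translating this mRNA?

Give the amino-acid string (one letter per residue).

start AUG at pos 1
pos 1: AUG -> M; peptide=M
pos 4: UCC -> S; peptide=MS
pos 7: GGC -> G; peptide=MSG
pos 10: CAG -> Q; peptide=MSGQ
pos 13: CCU -> P; peptide=MSGQP
pos 16: AGG -> R; peptide=MSGQPR
pos 19: AGA -> R; peptide=MSGQPRR
pos 22: GAU -> D; peptide=MSGQPRRD
pos 25: UCA -> S; peptide=MSGQPRRDS
pos 28: CUA -> L; peptide=MSGQPRRDSL
pos 31: AUU -> I; peptide=MSGQPRRDSLI
pos 34: UGA -> STOP

Answer: MSGQPRRDSLI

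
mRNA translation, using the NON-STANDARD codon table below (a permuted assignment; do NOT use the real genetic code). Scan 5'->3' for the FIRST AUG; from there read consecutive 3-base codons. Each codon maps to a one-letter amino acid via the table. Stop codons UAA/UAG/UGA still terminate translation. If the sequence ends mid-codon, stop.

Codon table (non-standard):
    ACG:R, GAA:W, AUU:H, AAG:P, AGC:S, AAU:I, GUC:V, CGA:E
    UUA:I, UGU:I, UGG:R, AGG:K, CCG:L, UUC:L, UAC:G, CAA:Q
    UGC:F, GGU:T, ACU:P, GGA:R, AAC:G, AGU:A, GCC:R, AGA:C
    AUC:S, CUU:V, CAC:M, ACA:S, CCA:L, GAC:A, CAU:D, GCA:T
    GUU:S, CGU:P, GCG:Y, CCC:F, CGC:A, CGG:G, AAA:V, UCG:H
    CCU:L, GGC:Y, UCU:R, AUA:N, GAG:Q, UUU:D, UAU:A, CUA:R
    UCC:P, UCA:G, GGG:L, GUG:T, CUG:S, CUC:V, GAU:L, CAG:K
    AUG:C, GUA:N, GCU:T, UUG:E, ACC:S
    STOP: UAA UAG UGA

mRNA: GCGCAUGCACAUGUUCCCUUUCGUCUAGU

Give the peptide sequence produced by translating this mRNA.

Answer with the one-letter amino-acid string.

start AUG at pos 4
pos 4: AUG -> C; peptide=C
pos 7: CAC -> M; peptide=CM
pos 10: AUG -> C; peptide=CMC
pos 13: UUC -> L; peptide=CMCL
pos 16: CCU -> L; peptide=CMCLL
pos 19: UUC -> L; peptide=CMCLLL
pos 22: GUC -> V; peptide=CMCLLLV
pos 25: UAG -> STOP

Answer: CMCLLLV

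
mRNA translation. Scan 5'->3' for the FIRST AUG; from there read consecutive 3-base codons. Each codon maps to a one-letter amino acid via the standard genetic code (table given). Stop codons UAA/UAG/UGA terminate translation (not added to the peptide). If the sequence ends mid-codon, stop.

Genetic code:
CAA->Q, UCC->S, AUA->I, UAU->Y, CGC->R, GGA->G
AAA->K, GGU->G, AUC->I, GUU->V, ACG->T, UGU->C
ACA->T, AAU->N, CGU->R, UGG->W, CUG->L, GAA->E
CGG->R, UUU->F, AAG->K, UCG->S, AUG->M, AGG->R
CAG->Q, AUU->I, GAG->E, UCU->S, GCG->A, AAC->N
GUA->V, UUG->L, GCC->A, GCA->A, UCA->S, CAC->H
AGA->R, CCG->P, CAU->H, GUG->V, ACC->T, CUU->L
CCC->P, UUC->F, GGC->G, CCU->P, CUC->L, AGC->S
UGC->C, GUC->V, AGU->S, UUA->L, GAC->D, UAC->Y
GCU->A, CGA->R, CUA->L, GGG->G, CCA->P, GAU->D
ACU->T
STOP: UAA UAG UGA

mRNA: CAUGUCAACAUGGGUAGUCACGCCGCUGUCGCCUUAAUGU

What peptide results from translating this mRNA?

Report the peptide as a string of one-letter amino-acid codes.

Answer: MSTWVVTPLSP

Derivation:
start AUG at pos 1
pos 1: AUG -> M; peptide=M
pos 4: UCA -> S; peptide=MS
pos 7: ACA -> T; peptide=MST
pos 10: UGG -> W; peptide=MSTW
pos 13: GUA -> V; peptide=MSTWV
pos 16: GUC -> V; peptide=MSTWVV
pos 19: ACG -> T; peptide=MSTWVVT
pos 22: CCG -> P; peptide=MSTWVVTP
pos 25: CUG -> L; peptide=MSTWVVTPL
pos 28: UCG -> S; peptide=MSTWVVTPLS
pos 31: CCU -> P; peptide=MSTWVVTPLSP
pos 34: UAA -> STOP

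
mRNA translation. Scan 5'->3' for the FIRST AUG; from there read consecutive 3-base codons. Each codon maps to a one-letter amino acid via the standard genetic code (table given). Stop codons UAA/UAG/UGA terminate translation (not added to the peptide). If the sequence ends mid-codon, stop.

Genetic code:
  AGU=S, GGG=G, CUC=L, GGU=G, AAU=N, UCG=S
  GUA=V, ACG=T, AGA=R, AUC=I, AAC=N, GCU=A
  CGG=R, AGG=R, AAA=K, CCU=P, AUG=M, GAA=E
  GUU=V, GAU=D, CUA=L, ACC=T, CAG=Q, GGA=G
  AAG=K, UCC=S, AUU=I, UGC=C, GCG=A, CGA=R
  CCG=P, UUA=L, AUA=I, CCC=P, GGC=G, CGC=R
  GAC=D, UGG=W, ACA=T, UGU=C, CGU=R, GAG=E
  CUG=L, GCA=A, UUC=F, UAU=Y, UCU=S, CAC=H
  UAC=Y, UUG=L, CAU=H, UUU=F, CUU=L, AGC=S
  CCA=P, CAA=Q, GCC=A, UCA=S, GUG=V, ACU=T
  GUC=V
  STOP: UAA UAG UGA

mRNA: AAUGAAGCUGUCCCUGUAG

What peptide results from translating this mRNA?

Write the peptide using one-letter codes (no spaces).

Answer: MKLSL

Derivation:
start AUG at pos 1
pos 1: AUG -> M; peptide=M
pos 4: AAG -> K; peptide=MK
pos 7: CUG -> L; peptide=MKL
pos 10: UCC -> S; peptide=MKLS
pos 13: CUG -> L; peptide=MKLSL
pos 16: UAG -> STOP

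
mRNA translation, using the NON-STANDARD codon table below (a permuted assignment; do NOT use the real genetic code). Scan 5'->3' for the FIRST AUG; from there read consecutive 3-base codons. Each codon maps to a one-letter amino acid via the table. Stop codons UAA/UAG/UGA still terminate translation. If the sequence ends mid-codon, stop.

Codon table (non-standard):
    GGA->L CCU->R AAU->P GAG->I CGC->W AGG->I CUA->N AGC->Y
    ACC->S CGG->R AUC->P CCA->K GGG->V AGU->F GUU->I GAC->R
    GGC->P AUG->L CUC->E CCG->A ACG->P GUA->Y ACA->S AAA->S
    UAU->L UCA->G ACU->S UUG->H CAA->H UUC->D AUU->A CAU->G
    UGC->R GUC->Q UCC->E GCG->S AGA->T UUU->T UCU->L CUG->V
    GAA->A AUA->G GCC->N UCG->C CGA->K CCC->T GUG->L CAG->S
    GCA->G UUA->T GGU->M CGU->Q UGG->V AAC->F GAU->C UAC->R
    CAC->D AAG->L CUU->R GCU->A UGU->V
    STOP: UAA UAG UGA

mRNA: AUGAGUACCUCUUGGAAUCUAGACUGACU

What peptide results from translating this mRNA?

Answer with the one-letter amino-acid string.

Answer: LFSLVPNR

Derivation:
start AUG at pos 0
pos 0: AUG -> L; peptide=L
pos 3: AGU -> F; peptide=LF
pos 6: ACC -> S; peptide=LFS
pos 9: UCU -> L; peptide=LFSL
pos 12: UGG -> V; peptide=LFSLV
pos 15: AAU -> P; peptide=LFSLVP
pos 18: CUA -> N; peptide=LFSLVPN
pos 21: GAC -> R; peptide=LFSLVPNR
pos 24: UGA -> STOP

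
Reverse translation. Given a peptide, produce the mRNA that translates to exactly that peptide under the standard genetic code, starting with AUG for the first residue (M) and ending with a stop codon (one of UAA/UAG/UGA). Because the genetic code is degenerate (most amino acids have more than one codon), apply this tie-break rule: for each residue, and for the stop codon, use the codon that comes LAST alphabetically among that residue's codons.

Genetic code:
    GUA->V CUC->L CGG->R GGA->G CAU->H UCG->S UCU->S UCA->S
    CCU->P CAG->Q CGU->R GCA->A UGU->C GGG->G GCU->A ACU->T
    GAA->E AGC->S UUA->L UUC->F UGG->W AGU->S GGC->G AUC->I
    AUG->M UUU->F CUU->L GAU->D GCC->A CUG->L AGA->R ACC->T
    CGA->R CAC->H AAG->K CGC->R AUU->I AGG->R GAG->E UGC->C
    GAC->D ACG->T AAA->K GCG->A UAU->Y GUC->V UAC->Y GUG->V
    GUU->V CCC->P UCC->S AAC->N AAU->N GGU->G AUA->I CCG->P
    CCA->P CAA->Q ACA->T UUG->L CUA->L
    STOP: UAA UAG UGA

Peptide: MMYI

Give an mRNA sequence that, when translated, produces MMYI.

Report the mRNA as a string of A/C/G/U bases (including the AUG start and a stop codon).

Answer: mRNA: AUGAUGUAUAUUUGA

Derivation:
residue 1: M -> AUG (start codon)
residue 2: M -> AUG (only codon)
residue 3: Y codons sorted = UAC,UAU -> pick last = UAU
residue 4: I codons sorted = AUA,AUC,AUU -> pick last = AUU
terminator: stop codons sorted = UAA,UAG,UGA -> pick last = UGA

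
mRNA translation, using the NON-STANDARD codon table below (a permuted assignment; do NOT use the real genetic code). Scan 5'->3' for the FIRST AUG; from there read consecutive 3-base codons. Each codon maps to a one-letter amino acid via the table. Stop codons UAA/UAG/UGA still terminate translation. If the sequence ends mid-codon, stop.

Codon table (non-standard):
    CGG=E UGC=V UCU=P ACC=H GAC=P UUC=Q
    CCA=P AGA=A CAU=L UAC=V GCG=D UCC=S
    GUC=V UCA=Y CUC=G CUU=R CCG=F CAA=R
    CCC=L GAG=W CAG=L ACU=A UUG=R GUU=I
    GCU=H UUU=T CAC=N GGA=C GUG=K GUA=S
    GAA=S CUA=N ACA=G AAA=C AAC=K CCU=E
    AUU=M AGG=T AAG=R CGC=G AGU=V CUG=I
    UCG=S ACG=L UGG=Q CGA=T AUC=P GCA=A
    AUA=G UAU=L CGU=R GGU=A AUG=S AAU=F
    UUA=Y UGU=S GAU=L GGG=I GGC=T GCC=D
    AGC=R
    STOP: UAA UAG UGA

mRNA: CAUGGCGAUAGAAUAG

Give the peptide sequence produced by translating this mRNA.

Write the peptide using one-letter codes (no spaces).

start AUG at pos 1
pos 1: AUG -> S; peptide=S
pos 4: GCG -> D; peptide=SD
pos 7: AUA -> G; peptide=SDG
pos 10: GAA -> S; peptide=SDGS
pos 13: UAG -> STOP

Answer: SDGS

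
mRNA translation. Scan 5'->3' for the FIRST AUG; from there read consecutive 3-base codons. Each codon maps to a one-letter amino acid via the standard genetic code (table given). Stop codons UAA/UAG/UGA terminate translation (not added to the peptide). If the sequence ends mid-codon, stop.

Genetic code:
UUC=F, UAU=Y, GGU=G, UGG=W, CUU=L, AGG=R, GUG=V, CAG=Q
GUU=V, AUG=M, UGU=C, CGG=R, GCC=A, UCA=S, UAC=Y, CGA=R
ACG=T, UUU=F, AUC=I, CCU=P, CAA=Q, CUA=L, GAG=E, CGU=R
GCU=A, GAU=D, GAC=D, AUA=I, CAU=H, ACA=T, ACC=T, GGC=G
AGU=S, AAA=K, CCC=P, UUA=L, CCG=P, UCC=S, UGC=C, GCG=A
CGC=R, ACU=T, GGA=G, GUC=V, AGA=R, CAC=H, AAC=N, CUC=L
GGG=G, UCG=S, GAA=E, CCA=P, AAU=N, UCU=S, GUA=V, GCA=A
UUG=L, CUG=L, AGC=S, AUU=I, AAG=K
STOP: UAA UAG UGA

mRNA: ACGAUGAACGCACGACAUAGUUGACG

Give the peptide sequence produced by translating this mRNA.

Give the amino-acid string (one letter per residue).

Answer: MNARHS

Derivation:
start AUG at pos 3
pos 3: AUG -> M; peptide=M
pos 6: AAC -> N; peptide=MN
pos 9: GCA -> A; peptide=MNA
pos 12: CGA -> R; peptide=MNAR
pos 15: CAU -> H; peptide=MNARH
pos 18: AGU -> S; peptide=MNARHS
pos 21: UGA -> STOP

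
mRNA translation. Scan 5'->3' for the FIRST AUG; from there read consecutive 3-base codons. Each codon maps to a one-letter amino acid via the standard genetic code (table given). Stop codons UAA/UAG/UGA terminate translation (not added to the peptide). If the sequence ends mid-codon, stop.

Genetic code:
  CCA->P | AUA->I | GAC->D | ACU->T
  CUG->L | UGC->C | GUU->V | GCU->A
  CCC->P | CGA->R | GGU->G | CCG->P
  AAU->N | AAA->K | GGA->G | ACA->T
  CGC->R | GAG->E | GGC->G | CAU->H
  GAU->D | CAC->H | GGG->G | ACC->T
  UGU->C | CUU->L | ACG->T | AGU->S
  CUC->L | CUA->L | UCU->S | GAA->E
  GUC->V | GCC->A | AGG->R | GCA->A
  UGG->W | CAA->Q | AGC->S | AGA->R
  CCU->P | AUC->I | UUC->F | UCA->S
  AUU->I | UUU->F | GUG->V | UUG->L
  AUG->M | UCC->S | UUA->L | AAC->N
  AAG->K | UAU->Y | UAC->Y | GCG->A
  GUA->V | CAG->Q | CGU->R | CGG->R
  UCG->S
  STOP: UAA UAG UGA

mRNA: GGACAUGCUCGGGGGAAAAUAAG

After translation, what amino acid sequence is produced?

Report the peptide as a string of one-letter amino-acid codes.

Answer: MLGGK

Derivation:
start AUG at pos 4
pos 4: AUG -> M; peptide=M
pos 7: CUC -> L; peptide=ML
pos 10: GGG -> G; peptide=MLG
pos 13: GGA -> G; peptide=MLGG
pos 16: AAA -> K; peptide=MLGGK
pos 19: UAA -> STOP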